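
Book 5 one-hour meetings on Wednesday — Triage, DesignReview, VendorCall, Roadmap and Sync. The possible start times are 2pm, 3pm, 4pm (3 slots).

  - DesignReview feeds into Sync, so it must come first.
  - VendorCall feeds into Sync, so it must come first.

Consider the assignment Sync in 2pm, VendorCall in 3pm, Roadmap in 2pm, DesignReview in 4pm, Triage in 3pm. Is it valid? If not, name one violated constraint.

VendorCall feeds into Sync, so it must come first — violated.
DesignReview feeds into Sync, so it must come first — violated.

No — it violates: DesignReview feeds into Sync, so it must come first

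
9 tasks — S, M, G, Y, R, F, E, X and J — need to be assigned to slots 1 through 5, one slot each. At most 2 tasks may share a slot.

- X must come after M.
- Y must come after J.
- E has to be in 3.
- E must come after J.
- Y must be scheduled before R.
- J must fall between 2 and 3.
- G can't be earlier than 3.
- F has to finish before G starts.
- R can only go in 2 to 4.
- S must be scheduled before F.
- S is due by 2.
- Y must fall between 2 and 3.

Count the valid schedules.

8

Splitting on S: it can be 1 (7), 2 (1). Listing each branch's schedules as (M, G, Y, R, F, E, X, J):
S=1: (1,4,3,4,2,3,5,2) (1,5,3,4,2,3,4,2) (1,5,3,4,2,3,5,2) (1,5,3,4,4,3,2,2) (1,5,3,4,4,3,5,2) (2,5,3,4,4,3,5,2) (4,5,3,4,2,3,5,2) — 7.
S=2: (1,5,3,4,4,3,5,2) — 1.
Summing: 7 + 1 = 8.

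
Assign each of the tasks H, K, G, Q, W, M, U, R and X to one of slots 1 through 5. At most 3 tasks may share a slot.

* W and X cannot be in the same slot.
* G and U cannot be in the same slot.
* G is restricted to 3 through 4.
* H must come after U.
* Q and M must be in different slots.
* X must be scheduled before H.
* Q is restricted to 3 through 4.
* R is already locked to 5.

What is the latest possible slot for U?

Downstream work caps U at 4.
U at 4 is achievable: M -> 1, H -> 5, Q -> 3, G -> 3, R -> 5, K -> 1, W -> 2, U -> 4, X -> 1.

4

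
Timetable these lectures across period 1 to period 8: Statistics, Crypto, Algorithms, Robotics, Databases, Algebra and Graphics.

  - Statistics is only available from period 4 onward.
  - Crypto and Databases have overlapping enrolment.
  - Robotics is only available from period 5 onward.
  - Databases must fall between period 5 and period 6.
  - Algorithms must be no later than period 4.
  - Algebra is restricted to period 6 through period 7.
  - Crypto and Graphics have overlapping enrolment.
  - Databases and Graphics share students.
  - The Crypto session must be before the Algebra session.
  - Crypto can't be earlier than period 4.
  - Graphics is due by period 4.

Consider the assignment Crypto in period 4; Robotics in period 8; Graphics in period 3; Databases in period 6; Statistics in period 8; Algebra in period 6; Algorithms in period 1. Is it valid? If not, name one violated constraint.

Crypto can't be earlier than period 4 — holds.
Crypto and Graphics have overlapping enrolment — holds.
Databases must fall between period 5 and period 6 — holds.
Statistics is only available from period 4 onward — holds.
Databases and Graphics share students — holds.
Graphics is due by period 4 — holds.
Crypto and Databases have overlapping enrolment — holds.
Algebra is restricted to period 6 through period 7 — holds.
Algorithms must be no later than period 4 — holds.
Robotics is only available from period 5 onward — holds.
The Crypto session must be before the Algebra session — holds.

Yes, all constraints hold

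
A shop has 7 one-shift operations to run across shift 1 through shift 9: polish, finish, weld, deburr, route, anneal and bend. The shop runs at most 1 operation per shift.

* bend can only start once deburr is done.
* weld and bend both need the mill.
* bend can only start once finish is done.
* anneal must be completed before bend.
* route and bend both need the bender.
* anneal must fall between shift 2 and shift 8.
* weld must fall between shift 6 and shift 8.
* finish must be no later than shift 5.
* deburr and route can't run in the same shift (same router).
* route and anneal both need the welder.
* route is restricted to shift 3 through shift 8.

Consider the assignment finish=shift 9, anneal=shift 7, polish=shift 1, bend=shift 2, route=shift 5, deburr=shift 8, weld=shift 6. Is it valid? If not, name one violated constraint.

Invalid. bend can only start once finish is done.

bend can only start once deburr is done — violated.
route and bend both need the bender — holds.
route is restricted to shift 3 through shift 8 — holds.
finish must be no later than shift 5 — violated.
The shop runs at most 1 operation per shift — holds.
bend can only start once finish is done — violated.
anneal must fall between shift 2 and shift 8 — holds.
deburr and route can't run in the same shift (same router) — holds.
weld must fall between shift 6 and shift 8 — holds.
route and anneal both need the welder — holds.
anneal must be completed before bend — violated.
weld and bend both need the mill — holds.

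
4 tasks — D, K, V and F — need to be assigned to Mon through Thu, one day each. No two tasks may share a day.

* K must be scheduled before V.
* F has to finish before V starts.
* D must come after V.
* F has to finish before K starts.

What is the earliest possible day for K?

Tue

Precedence pushes K to at least Tue; downstream work caps K at Tue.
K at Tue is achievable: V in Wed; K in Tue; F in Mon; D in Thu.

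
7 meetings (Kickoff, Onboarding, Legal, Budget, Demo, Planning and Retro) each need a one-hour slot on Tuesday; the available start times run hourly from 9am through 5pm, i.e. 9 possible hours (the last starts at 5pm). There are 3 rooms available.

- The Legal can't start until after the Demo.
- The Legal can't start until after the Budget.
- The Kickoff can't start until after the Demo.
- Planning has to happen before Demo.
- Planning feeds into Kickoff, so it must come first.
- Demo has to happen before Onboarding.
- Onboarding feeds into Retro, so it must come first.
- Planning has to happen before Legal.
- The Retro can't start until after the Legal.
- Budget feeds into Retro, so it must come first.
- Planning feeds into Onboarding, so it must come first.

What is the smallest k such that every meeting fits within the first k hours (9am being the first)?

4 hours

The precedence chain requires at least 4 distinct hours.
With at most 3 per hour and 7 meetings, at least 3 hours are needed.
4 works (last occupied hour: 12pm): for example Planning=9am, Retro=12pm, Kickoff=11am, Legal=11am, Onboarding=11am, Budget=9am, Demo=10am.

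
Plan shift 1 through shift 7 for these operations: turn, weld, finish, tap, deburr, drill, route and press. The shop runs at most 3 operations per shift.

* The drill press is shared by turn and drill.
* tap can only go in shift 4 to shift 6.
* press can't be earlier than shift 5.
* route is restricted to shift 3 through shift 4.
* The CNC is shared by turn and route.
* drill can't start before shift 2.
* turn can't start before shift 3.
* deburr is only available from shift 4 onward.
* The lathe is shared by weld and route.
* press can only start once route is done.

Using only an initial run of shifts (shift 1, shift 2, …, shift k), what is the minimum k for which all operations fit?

The precedence chain requires at least 2 distinct shifts.
With at most 3 per shift and 8 operations, at least 3 shifts are needed.
press can't be placed before shift 5, so the schedule must run through at least shift 5.
5 works (last occupied shift: shift 5): for example drill=shift 2; route=shift 3; weld=shift 1; turn=shift 4; finish=shift 1; tap=shift 4; deburr=shift 4; press=shift 5.

5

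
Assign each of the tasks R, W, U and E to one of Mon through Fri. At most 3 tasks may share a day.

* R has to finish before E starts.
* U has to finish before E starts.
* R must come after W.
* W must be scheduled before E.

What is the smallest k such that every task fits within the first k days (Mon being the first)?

3 days

The precedence chain requires at least 3 distinct days.
With at most 3 per day and 4 tasks, at least 2 days are needed.
3 works (last occupied day: Wed): for example R=Tue; W=Mon; U=Mon; E=Wed.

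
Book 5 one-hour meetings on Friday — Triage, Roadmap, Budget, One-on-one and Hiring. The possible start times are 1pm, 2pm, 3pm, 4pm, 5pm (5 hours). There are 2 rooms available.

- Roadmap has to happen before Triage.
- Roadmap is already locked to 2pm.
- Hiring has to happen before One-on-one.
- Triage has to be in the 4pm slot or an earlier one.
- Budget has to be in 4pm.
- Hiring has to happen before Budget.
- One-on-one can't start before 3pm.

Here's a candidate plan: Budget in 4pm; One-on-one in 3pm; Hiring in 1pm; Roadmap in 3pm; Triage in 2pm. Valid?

Invalid. Roadmap has to happen before Triage.

There are 2 rooms available — holds.
Triage has to be in the 4pm slot or an earlier one — holds.
Hiring has to happen before Budget — holds.
Roadmap is already locked to 2pm — violated.
Hiring has to happen before One-on-one — holds.
Budget has to be in 4pm — holds.
One-on-one can't start before 3pm — holds.
Roadmap has to happen before Triage — violated.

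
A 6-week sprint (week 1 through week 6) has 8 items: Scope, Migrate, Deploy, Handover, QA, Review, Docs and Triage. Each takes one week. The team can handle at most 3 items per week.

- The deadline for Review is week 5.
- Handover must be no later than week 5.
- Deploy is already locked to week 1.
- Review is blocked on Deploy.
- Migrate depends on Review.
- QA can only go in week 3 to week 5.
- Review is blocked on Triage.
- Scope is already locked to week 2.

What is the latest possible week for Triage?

Downstream work caps Triage at week 4.
Triage at week 4 is achievable: QA=week 3, Triage=week 4, Review=week 5, Handover=week 1, Scope=week 2, Migrate=week 6, Deploy=week 1, Docs=week 1.

week 4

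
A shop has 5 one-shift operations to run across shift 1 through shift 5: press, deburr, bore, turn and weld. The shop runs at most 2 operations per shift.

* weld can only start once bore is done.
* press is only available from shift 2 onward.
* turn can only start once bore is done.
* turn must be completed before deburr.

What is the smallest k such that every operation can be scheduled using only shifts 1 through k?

The precedence chain requires at least 3 distinct shifts.
With at most 2 per shift and 5 operations, at least 3 shifts are needed.
3 works (last occupied shift: shift 3): for example press=shift 2, bore=shift 1, weld=shift 3, deburr=shift 3, turn=shift 2.

3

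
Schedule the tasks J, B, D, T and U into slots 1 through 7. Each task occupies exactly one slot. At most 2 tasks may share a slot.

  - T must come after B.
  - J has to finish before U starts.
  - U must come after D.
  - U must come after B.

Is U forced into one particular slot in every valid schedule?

U can be 3 (e.g. U in 3, T in 2, J in 1, D in 2, B in 1) or 4 (e.g. U=4; T=2; J=1; B=1; D=2).

No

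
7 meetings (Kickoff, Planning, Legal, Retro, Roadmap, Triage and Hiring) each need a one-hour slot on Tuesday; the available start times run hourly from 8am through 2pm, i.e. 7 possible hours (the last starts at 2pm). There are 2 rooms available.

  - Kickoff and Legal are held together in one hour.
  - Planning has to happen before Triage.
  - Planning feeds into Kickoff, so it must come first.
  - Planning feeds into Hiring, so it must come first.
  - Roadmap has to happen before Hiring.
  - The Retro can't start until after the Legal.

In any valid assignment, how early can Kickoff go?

Precedence pushes Kickoff to at least 9am; Kickoff must be in the same hour as Legal, which can't be after 1pm, so Kickoff is at most 1pm.
Kickoff at 9am is achievable: Retro in 10am, Roadmap in 8am, Legal in 9am, Planning in 8am, Hiring in 10am, Triage in 11am, Kickoff in 9am.

9am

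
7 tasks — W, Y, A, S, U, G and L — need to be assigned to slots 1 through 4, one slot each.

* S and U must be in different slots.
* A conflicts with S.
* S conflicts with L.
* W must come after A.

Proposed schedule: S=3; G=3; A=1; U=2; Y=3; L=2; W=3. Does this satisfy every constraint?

Valid

S and U must be in different slots — holds.
A conflicts with S — holds.
S conflicts with L — holds.
W must come after A — holds.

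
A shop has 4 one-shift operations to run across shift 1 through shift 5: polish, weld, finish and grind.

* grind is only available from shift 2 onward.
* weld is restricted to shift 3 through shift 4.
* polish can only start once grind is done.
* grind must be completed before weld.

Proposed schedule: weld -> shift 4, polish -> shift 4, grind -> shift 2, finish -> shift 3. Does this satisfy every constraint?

Yes

grind must be completed before weld — holds.
weld is restricted to shift 3 through shift 4 — holds.
polish can only start once grind is done — holds.
grind is only available from shift 2 onward — holds.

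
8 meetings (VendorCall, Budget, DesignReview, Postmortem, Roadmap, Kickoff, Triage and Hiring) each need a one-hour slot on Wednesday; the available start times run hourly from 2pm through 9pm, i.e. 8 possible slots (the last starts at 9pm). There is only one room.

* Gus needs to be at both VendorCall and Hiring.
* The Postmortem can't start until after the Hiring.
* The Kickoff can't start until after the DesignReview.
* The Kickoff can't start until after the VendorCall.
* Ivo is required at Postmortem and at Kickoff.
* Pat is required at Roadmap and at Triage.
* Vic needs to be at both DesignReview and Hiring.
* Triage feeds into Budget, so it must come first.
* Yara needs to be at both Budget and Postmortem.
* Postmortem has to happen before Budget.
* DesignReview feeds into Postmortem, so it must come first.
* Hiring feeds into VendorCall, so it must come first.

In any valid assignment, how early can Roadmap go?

2pm

Roadmap at 2pm is achievable: Postmortem in 5pm; Roadmap in 2pm; Kickoff in 9pm; Hiring in 4pm; DesignReview in 3pm; Triage in 7pm; Budget in 8pm; VendorCall in 6pm.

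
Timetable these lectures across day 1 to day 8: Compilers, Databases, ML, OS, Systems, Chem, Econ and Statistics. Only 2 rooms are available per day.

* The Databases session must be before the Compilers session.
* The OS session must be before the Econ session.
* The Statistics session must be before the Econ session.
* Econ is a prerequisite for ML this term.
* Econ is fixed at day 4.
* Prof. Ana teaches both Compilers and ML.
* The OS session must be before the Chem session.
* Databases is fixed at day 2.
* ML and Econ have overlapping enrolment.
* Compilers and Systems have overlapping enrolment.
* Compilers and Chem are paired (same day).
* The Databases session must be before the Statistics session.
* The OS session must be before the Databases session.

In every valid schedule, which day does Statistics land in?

day 3

Databases is fixed at day 2 and must come before Statistics, so Statistics is at least day 3.
Econ is fixed at day 4 and must come after Statistics, so Statistics is at most day 3.
So Statistics must be day 3.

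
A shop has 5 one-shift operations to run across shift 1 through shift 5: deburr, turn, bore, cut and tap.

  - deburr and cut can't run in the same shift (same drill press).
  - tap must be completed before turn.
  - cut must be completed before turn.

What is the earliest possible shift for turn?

Precedence pushes turn to at least shift 2.
turn at shift 2 is achievable: bore -> shift 1, cut -> shift 1, turn -> shift 2, deburr -> shift 2, tap -> shift 1.

shift 2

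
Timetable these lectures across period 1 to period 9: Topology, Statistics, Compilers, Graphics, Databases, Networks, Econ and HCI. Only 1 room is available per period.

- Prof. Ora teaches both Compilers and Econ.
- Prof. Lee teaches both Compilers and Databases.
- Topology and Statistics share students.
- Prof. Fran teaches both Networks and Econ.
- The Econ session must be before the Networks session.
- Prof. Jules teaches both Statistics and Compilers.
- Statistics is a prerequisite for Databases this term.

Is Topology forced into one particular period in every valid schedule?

Topology can be period 1 (e.g. Networks=period 5; Databases=period 3; Compilers=period 6; Topology=period 1; Graphics=period 7; Econ=period 4; HCI=period 8; Statistics=period 2) or period 2 (e.g. Compilers=period 6, Econ=period 4, Networks=period 5, Graphics=period 7, Statistics=period 1, Databases=period 3, Topology=period 2, HCI=period 8).

No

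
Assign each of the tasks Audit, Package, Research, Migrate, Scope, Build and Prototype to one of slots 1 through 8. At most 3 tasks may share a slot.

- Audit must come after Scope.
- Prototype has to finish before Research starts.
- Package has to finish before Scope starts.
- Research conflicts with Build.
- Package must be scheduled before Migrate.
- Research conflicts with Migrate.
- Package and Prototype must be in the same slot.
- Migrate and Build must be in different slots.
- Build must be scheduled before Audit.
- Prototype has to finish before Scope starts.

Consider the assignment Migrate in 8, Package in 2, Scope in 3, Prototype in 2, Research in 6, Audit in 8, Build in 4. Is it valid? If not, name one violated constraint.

Build must be scheduled before Audit — holds.
Research conflicts with Build — holds.
Package must be scheduled before Migrate — holds.
Prototype has to finish before Research starts — holds.
Package and Prototype must be in the same slot — holds.
Prototype has to finish before Scope starts — holds.
Migrate and Build must be in different slots — holds.
Audit must come after Scope — holds.
At most 3 tasks may share a slot — holds.
Package has to finish before Scope starts — holds.
Research conflicts with Migrate — holds.

Yes, all constraints hold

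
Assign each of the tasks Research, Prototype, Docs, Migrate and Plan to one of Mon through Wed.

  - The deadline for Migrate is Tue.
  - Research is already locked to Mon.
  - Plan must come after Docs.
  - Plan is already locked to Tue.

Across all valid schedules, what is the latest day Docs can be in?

Downstream work caps Docs at Mon.
Docs at Mon is achievable: Plan in Tue; Migrate in Mon; Research in Mon; Prototype in Mon; Docs in Mon.

Mon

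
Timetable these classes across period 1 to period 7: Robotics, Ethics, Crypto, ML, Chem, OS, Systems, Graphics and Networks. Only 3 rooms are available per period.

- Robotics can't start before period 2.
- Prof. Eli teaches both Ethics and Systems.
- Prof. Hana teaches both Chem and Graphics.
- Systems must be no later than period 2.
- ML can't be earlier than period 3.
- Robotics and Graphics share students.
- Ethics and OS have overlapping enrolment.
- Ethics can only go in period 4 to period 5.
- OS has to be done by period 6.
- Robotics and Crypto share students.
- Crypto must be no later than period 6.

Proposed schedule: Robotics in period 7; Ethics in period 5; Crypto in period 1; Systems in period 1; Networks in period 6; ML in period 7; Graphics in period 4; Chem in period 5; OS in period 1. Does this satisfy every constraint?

Robotics and Graphics share students — holds.
Prof. Eli teaches both Ethics and Systems — holds.
Ethics and OS have overlapping enrolment — holds.
Robotics can't start before period 2 — holds.
OS has to be done by period 6 — holds.
ML can't be earlier than period 3 — holds.
Ethics can only go in period 4 to period 5 — holds.
Systems must be no later than period 2 — holds.
Only 3 rooms are available per period — holds.
Robotics and Crypto share students — holds.
Prof. Hana teaches both Chem and Graphics — holds.
Crypto must be no later than period 6 — holds.

Yes, all constraints hold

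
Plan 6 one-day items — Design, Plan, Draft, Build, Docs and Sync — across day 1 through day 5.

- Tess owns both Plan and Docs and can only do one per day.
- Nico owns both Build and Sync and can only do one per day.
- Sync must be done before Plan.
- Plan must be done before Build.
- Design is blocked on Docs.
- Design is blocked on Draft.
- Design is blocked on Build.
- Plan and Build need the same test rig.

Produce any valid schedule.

Plan in day 2; Draft in day 1; Design in day 4; Sync in day 1; Docs in day 1; Build in day 3

Checking: Draft(day 1) before Design(day 4); Docs(day 1) before Design(day 4); Plan(day 2) before Build(day 3); Build(day 3) before Design(day 4); Sync(day 1) before Plan(day 2); Plan(day 2) != Build(day 3); Build(day 3) != Sync(day 1); Plan(day 2) != Docs(day 1).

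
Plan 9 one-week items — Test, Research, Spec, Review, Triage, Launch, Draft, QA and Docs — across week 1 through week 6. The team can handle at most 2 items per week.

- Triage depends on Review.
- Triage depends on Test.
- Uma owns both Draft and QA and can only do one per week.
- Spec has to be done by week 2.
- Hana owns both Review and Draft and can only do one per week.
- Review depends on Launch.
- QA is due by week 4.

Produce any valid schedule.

Spec -> week 1, Review -> week 3, Triage -> week 4, Test -> week 2, Launch -> week 2, Draft -> week 4, QA -> week 1, Docs -> week 5, Research -> week 3

Checking: Review(week 3) before Triage(week 4); Test(week 2) before Triage(week 4); Launch(week 2) before Review(week 3); Draft(week 4) != QA(week 1); Review(week 3) != Draft(week 4); Spec=week 1 in [week 1,week 2]; QA=week 1 in [week 1,week 4]; max 2 per week (cap 2).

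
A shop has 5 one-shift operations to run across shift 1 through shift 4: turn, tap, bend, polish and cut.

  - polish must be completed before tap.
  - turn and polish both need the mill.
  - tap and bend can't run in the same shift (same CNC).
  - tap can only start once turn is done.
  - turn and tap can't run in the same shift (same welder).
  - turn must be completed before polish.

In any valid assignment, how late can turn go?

shift 2

Downstream work caps turn at shift 2.
turn at shift 2 is achievable: tap -> shift 4; bend -> shift 1; polish -> shift 3; turn -> shift 2; cut -> shift 1.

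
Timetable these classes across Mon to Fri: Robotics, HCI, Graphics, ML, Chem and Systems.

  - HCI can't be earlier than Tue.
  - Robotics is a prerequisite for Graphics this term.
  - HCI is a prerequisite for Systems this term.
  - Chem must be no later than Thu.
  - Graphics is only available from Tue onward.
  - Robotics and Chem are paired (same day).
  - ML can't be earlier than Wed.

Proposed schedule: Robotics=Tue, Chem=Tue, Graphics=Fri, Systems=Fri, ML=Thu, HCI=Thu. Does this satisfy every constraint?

Graphics is only available from Tue onward — holds.
ML can't be earlier than Wed — holds.
Robotics is a prerequisite for Graphics this term — holds.
Robotics and Chem are paired (same day) — holds.
Chem must be no later than Thu — holds.
HCI can't be earlier than Tue — holds.
HCI is a prerequisite for Systems this term — holds.

Valid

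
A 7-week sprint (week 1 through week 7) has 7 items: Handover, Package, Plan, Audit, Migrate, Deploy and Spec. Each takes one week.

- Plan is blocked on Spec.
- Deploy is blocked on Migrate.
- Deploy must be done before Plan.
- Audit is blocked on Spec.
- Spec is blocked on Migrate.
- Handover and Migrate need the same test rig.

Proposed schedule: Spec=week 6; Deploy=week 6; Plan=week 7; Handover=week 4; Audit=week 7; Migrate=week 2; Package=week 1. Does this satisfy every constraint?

Plan is blocked on Spec — holds.
Audit is blocked on Spec — holds.
Spec is blocked on Migrate — holds.
Deploy must be done before Plan — holds.
Handover and Migrate need the same test rig — holds.
Deploy is blocked on Migrate — holds.

Valid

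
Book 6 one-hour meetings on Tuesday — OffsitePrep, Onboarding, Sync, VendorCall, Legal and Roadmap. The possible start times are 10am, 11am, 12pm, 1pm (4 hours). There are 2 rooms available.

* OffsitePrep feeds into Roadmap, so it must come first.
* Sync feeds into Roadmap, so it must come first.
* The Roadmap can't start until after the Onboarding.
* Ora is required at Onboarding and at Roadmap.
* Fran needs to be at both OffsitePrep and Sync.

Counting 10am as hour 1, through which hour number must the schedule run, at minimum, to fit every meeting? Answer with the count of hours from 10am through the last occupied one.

3 hours

The precedence chain requires at least 2 distinct hours.
With at most 2 per hour and 6 meetings, at least 3 hours are needed.
3 works (last occupied hour: 12pm): for example Roadmap -> 12pm, Onboarding -> 10am, Legal -> 12pm, VendorCall -> 11am, OffsitePrep -> 10am, Sync -> 11am.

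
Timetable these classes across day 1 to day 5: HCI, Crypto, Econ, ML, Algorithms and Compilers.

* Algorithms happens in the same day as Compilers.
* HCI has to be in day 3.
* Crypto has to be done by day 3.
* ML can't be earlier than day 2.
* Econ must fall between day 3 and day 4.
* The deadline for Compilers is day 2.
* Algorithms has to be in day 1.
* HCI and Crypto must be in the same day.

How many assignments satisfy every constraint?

Splitting on Econ: it can be day 3 (4), day 4 (4). Listing each branch's schedules as (HCI, Crypto, ML, Algorithms, Compilers) by day number:
Econ=day 3: (3,3,2,1,1) (3,3,3,1,1) (3,3,4,1,1) (3,3,5,1,1) — 4.
Econ=day 4: (3,3,2,1,1) (3,3,3,1,1) (3,3,4,1,1) (3,3,5,1,1) — 4.
Summing: 4 + 4 = 8.

8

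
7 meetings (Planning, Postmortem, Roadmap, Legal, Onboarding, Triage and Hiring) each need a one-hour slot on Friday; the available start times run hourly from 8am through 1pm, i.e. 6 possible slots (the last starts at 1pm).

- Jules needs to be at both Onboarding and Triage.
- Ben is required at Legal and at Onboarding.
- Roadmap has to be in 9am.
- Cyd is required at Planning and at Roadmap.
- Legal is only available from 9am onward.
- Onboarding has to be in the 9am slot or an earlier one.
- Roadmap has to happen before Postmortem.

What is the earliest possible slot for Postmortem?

Precedence pushes Postmortem to at least 10am.
Postmortem at 10am is achievable: Hiring=8am; Legal=9am; Roadmap=9am; Planning=8am; Onboarding=8am; Postmortem=10am; Triage=9am.

10am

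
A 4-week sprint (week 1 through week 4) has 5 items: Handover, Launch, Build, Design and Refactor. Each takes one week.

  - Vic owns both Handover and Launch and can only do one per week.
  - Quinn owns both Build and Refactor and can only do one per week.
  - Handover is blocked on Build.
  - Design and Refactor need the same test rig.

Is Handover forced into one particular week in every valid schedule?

No

Handover can be week 2 (e.g. Launch=week 1; Refactor=week 2; Design=week 1; Build=week 1; Handover=week 2) or week 3 (e.g. Design in week 1; Launch in week 1; Handover in week 3; Build in week 1; Refactor in week 2).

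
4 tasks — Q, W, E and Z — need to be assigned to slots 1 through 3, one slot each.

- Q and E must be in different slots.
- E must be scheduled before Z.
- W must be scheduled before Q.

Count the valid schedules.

8

Splitting on Q: it can be 2 (2), 3 (6). Listing each branch's schedules as (W, E, Z):
Q=2: (1,1,2) (1,1,3) — 2.
Q=3: (1,1,2) (1,1,3) (1,2,3) (2,1,2) (2,1,3) (2,2,3) — 6.
Summing: 2 + 6 = 8.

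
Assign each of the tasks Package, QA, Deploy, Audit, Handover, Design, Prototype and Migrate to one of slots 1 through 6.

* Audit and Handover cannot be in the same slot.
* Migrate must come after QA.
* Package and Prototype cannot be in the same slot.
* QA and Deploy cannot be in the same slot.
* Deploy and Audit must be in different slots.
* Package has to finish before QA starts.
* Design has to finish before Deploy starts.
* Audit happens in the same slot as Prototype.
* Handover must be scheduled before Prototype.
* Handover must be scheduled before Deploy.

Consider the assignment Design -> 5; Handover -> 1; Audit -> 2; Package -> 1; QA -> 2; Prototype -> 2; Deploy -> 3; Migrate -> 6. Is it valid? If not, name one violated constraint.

QA and Deploy cannot be in the same slot — holds.
Handover must be scheduled before Prototype — holds.
Design has to finish before Deploy starts — violated.
Migrate must come after QA — holds.
Audit and Handover cannot be in the same slot — holds.
Package and Prototype cannot be in the same slot — holds.
Package has to finish before QA starts — holds.
Handover must be scheduled before Deploy — holds.
Deploy and Audit must be in different slots — holds.
Audit happens in the same slot as Prototype — holds.

No — it violates: Design has to finish before Deploy starts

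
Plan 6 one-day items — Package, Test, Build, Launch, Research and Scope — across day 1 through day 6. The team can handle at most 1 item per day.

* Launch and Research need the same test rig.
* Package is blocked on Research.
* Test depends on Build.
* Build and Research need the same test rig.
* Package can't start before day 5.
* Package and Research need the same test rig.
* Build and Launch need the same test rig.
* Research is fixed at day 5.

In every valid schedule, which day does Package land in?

Package's window is day 5–day 6.
Research is fixed at day 5, and Package can't share a day with Research.
So Package must be day 6.

day 6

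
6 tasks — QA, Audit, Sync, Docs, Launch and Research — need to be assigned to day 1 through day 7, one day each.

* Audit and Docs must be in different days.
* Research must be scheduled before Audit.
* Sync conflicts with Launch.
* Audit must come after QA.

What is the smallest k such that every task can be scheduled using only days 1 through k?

The precedence chain requires at least 2 distinct days.
2 works (last occupied day: day 2): for example Docs=day 1; Research=day 1; QA=day 1; Launch=day 2; Audit=day 2; Sync=day 1.

2 days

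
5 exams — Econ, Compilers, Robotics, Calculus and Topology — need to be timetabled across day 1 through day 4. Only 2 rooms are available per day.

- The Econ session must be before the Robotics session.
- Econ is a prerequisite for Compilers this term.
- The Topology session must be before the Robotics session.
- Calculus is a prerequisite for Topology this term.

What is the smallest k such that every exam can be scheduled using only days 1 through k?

3

The precedence chain requires at least 3 distinct days.
With at most 2 per day and 5 exams, at least 3 days are needed.
3 works (last occupied day: day 3): for example Econ -> day 1, Calculus -> day 1, Topology -> day 2, Compilers -> day 2, Robotics -> day 3.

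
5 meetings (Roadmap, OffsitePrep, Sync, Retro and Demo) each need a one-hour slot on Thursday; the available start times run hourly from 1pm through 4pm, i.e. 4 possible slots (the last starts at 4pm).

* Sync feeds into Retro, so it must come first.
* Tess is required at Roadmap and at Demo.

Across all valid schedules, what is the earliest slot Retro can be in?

Precedence pushes Retro to at least 2pm.
Retro at 2pm is achievable: Retro=2pm; OffsitePrep=1pm; Roadmap=1pm; Sync=1pm; Demo=2pm.

2pm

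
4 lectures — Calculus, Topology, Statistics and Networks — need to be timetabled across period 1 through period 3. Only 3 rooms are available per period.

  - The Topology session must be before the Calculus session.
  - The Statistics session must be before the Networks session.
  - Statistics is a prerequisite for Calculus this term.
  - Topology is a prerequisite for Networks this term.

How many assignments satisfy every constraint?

7

Splitting on Calculus: it can be period 2 (2), period 3 (5). Listing each branch's schedules as (Topology, Statistics, Networks) by period number:
Calculus=period 2: (1,1,2) (1,1,3) — 2.
Calculus=period 3: (1,1,2) (1,1,3) (1,2,3) (2,1,3) (2,2,3) — 5.
Summing: 2 + 5 = 7.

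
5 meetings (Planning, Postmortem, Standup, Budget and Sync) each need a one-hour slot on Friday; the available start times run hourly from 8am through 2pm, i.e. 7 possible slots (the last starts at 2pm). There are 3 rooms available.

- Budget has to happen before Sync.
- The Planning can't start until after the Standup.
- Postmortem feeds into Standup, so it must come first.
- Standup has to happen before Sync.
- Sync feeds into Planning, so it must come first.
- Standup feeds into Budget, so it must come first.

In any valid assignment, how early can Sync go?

Precedence pushes Sync to at least 11am; downstream work caps Sync at 1pm.
Sync at 11am is achievable: Postmortem -> 8am; Budget -> 10am; Sync -> 11am; Planning -> 12pm; Standup -> 9am.

11am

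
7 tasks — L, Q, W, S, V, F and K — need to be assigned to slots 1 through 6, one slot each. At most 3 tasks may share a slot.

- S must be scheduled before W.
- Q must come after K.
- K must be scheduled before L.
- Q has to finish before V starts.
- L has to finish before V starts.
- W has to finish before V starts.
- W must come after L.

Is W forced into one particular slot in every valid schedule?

No

W can be 3 (e.g. F -> 1; L -> 2; V -> 4; W -> 3; K -> 1; S -> 1; Q -> 2) or 4 (e.g. V -> 5, F -> 1, K -> 1, L -> 2, S -> 1, Q -> 2, W -> 4).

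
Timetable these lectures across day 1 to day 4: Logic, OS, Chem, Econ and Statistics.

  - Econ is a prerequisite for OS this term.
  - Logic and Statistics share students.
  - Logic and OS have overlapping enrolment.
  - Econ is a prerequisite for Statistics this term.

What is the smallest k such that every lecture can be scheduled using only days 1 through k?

2 days

The precedence chain requires at least 2 distinct days.
2 works (last occupied day: day 2): for example Chem in day 1, Logic in day 1, OS in day 2, Statistics in day 2, Econ in day 1.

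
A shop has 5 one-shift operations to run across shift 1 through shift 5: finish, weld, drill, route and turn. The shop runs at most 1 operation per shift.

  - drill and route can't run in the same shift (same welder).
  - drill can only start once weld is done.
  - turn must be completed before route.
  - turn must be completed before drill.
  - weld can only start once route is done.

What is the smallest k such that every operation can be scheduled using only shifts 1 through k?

The precedence chain requires at least 4 distinct shifts.
With at most 1 per shift and 5 operations, at least 5 shifts are needed.
5 works (last occupied shift: shift 5): for example turn=shift 1; weld=shift 3; route=shift 2; finish=shift 5; drill=shift 4.

5 shifts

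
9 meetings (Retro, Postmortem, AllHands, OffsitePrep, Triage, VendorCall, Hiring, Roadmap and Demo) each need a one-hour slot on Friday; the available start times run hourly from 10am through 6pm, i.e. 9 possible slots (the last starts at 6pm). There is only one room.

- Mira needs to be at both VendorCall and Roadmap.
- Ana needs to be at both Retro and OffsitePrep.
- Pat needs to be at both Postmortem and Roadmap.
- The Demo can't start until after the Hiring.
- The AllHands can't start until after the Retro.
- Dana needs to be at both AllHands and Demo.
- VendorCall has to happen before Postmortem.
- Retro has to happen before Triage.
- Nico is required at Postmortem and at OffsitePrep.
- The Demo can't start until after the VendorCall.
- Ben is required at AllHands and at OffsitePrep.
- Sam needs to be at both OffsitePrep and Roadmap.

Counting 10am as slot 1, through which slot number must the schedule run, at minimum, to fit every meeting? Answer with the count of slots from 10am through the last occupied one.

9

The precedence chain requires at least 2 distinct slots.
With at most 1 per slot and 9 meetings, at least 9 slots are needed.
9 works (last occupied slot: 6pm): for example Retro=10am, Roadmap=6pm, AllHands=3pm, Postmortem=2pm, OffsitePrep=5pm, Demo=1pm, Hiring=12pm, Triage=4pm, VendorCall=11am.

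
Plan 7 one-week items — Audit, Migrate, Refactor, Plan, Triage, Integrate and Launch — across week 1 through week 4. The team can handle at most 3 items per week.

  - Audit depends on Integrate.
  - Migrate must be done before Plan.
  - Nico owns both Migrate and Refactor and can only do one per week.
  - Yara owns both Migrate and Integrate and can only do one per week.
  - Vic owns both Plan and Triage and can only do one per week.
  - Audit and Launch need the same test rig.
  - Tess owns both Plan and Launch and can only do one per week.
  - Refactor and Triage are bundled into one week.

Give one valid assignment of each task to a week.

Migrate=week 2, Plan=week 3, Integrate=week 1, Launch=week 4, Refactor=week 1, Triage=week 1, Audit=week 2

Checking: Migrate(week 2) before Plan(week 3); Integrate(week 1) before Audit(week 2); Migrate(week 2) != Refactor(week 1); Plan(week 3) != Triage(week 1); Audit(week 2) != Launch(week 4); Migrate(week 2) != Integrate(week 1); Plan(week 3) != Launch(week 4); Refactor = Triage = week 1; max 3 per week (cap 3).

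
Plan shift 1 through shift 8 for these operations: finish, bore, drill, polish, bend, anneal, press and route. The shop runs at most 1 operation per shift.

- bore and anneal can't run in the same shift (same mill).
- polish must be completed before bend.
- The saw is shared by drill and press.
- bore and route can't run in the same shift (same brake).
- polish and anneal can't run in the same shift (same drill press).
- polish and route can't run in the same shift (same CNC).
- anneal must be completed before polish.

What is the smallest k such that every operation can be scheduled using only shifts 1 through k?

The precedence chain requires at least 3 distinct shifts.
With at most 1 per shift and 8 operations, at least 8 shifts are needed.
8 works (last occupied shift: shift 8): for example press=shift 7; finish=shift 4; route=shift 8; anneal=shift 1; drill=shift 6; bend=shift 3; polish=shift 2; bore=shift 5.

8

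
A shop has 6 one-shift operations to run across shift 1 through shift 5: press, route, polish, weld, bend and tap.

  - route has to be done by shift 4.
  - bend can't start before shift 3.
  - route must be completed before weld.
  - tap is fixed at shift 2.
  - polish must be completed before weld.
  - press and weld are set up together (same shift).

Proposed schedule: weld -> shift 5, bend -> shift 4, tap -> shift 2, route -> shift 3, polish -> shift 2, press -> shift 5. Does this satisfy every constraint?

route has to be done by shift 4 — holds.
tap is fixed at shift 2 — holds.
press and weld are set up together (same shift) — holds.
route must be completed before weld — holds.
bend can't start before shift 3 — holds.
polish must be completed before weld — holds.

Yes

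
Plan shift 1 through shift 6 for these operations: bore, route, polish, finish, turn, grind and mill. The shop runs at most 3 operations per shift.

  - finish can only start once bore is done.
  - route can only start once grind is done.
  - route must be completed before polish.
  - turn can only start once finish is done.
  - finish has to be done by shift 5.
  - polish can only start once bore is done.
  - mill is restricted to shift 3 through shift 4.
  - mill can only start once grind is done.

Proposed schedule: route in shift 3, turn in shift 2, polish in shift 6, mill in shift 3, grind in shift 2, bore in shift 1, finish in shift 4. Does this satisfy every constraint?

mill is restricted to shift 3 through shift 4 — holds.
turn can only start once finish is done — violated.
finish has to be done by shift 5 — holds.
polish can only start once bore is done — holds.
finish can only start once bore is done — holds.
mill can only start once grind is done — holds.
route must be completed before polish — holds.
The shop runs at most 3 operations per shift — holds.
route can only start once grind is done — holds.

No. turn can only start once finish is done is not satisfied.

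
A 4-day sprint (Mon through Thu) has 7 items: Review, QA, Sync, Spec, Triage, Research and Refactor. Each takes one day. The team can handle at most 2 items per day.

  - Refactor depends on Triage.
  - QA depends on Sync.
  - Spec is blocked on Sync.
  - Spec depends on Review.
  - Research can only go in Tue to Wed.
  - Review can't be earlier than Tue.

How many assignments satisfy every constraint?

Splitting on Review: it can be Tue (26), Wed (17). Listing each branch's schedules as (QA, Sync, Spec, Triage, Research, Refactor):
Review=Tue: (Tue,Mon,Wed,Mon,Wed,Thu) (Tue,Mon,Thu,Mon,Wed,Wed) (Tue,Mon,Thu,Mon,Wed,Thu) (Tue,Mon,Thu,Wed,Wed,Thu) (Wed,Mon,Wed,Mon,Tue,Thu) (Wed,Mon,Thu,Mon,Tue,Wed) (Wed,Mon,Thu,Mon,Tue,Thu) (Wed,Mon,Thu,Mon,Wed,Tue) (Wed,Mon,Thu,Mon,Wed,Thu) (Wed,Mon,Thu,Tue,Wed,Thu) (Wed,Mon,Thu,Wed,Tue,Thu) (Wed,Tue,Thu,Mon,Wed,Thu) (Thu,Mon,Wed,Mon,Tue,Wed) (Thu,Mon,Wed,Mon,Tue,Thu) (Thu,Mon,Wed,Mon,Wed,Tue) (Thu,Mon,Wed,Mon,Wed,Thu) (Thu,Mon,Wed,Tue,Wed,Thu) (Thu,Mon,Wed,Wed,Tue,Thu) (Thu,Mon,Thu,Mon,Tue,Wed) (Thu,Mon,Thu,Mon,Wed,Tue) (Thu,Mon,Thu,Mon,Wed,Wed) (Thu,Mon,Thu,Tue,Wed,Wed) (Thu,Tue,Wed,Mon,Wed,Thu) (Thu,Tue,Thu,Mon,Wed,Wed) (Thu,Wed,Thu,Mon,Tue,Wed) (Thu,Wed,Thu,Mon,Wed,Tue) — 26.
Review=Wed: (Tue,Mon,Thu,Mon,Tue,Wed) (Tue,Mon,Thu,Mon,Tue,Thu) (Tue,Mon,Thu,Mon,Wed,Tue) (Tue,Mon,Thu,Mon,Wed,Thu) (Tue,Mon,Thu,Tue,Wed,Thu) (Tue,Mon,Thu,Wed,Tue,Thu) (Wed,Mon,Thu,Mon,Tue,Tue) (Wed,Mon,Thu,Mon,Tue,Thu) (Wed,Mon,Thu,Tue,Tue,Thu) (Wed,Tue,Thu,Mon,Tue,Thu) (Thu,Mon,Thu,Mon,Tue,Tue) (Thu,Mon,Thu,Mon,Tue,Wed) (Thu,Mon,Thu,Mon,Wed,Tue) (Thu,Mon,Thu,Tue,Tue,Wed) (Thu,Tue,Thu,Mon,Tue,Wed) (Thu,Tue,Thu,Mon,Wed,Tue) (Thu,Wed,Thu,Mon,Tue,Tue) — 17.
Summing: 26 + 17 = 43.

43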